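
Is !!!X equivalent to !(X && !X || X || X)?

Yes

E1: !!!X
    = !X   (double negation)
E2: !(X && !X || X || X)
    = !(X || X)   (complement / identity)
    = !X   (idempotence)
Both reduce to !X, so they are equivalent.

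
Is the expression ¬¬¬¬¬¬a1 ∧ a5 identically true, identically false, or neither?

¬¬¬¬¬¬a1 ∧ a5
= ¬¬¬¬a1 ∧ a5   [double negation]
= ¬¬a1 ∧ a5   [double negation]
= a1 ∧ a5   [double negation]
This depends on a1, a5, so it is not a constant.

neither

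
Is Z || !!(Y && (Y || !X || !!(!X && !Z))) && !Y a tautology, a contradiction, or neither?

neither

Z || !!(Y && (Y || !X || !!(!X && !Z))) && !Y
= Z || Y && (Y || !X || !!(!X && !Z)) && !Y
= Z || Y && (Y || !X || !X && !Z) && !Y
= Z || Y && (Y || !X) && !Y
= Z || Y && !Y
= Z
This depends on Z, so it is not a constant.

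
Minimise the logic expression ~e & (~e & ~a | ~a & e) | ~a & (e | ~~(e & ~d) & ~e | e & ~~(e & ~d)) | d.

~a | d

~e & (~e & ~a | ~a & e) | ~a & (e | ~~(e & ~d) & ~e | e & ~~(e & ~d)) | d
= ~e & (~e & ~a | ~a & e) | ~a & (e | ~~(e & ~d)) | d   — distribution
= ~e & ~a | ~a & (e | ~~(e & ~d)) | d   — distribution
= ~e & ~a | ~a & (e | e & ~d) | d   — double negation
= ~e & ~a | ~a & e | d   — absorption
= ~a | d   — distribution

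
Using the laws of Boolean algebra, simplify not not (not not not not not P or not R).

not not (not not not not not P or not R)
= not not not not not P or not R
= not not not P or not R
= not P or not R

not P or not R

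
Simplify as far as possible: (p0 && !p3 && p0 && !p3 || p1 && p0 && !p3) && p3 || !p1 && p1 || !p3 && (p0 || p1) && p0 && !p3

p0 && !p3

(p0 && !p3 && p0 && !p3 || p1 && p0 && !p3) && p3 || !p1 && p1 || !p3 && (p0 || p1) && p0 && !p3
= p0 && !p3 && (p0 && !p3 || p1) && p3 || !p1 && p1 || !p3 && (p0 || p1) && p0 && !p3   [distribution]
= p0 && !p3 && (p0 && !p3 || p1) && p3 || !p3 && (p0 || p1) && p0 && !p3   [complement / identity]
= p0 && !p3 && p3 || !p3 && (p0 || p1) && p0 && !p3   [absorption]
= p0 && !p3 && p3 || !p3 && p0 && !p3   [absorption]
= p0 && !p3   [distribution]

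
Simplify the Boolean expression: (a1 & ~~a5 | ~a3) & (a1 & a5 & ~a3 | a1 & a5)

(a1 & ~~a5 | ~a3) & (a1 & a5 & ~a3 | a1 & a5)
= (a1 & ~~a5 | ~a3) & a1 & a5   — absorption
= (a1 & a5 | ~a3) & a1 & a5   — double negation
= a1 & a5   — absorption

a1 & a5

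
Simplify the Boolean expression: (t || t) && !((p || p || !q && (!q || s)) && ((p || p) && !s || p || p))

(t || t) && !((p || p || !q && (!q || s)) && ((p || p) && !s || p || p))
= (t || t) && !((p || p || !q) && ((p || p) && !s || p || p))
= t && !((p || p || !q) && ((p || p) && !s || p || p))
= t && !((p || p || !q) && (p || p))
= t && !(p || p)
= t && !p

t && !p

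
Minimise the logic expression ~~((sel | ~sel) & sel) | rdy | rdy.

sel | rdy

~~((sel | ~sel) & sel) | rdy | rdy
= ~~sel | rdy | rdy   (complement / identity)
= sel | rdy | rdy   (double negation)
= sel | rdy   (idempotence)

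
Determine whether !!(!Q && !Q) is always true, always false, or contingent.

!!(!Q && !Q)
= !!!Q
= !Q
This depends on Q, so it is not a constant.

contingent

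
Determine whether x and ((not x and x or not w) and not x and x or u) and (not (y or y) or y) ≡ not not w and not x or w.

No

E1: x and ((not x and x or not w) and not x and x or u) and (not (y or y) or y)
    = x and (not x and x or u) and (not (y or y) or y)   [absorption]
    = x and u and (not (y or y) or y)   [complement / identity]
    = x and u and (not y or y)   [idempotence]
    = x and u   [complement / identity]
E2: not not w and not x or w
    = w and not x or w   [double negation]
    = w   [absorption]
These differ: at u=1, w=1, x=0, y=0, E1 = 0 but E2 = 1.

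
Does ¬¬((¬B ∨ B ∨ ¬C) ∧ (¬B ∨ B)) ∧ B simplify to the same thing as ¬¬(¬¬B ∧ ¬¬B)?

Yes

E1: ¬¬((¬B ∨ B ∨ ¬C) ∧ (¬B ∨ B)) ∧ B
    = ¬¬(¬B ∨ B) ∧ B   [absorption]
    = (¬B ∨ B) ∧ B   [double negation]
    = B   [complement / identity]
E2: ¬¬(¬¬B ∧ ¬¬B)
    = ¬¬¬¬B   [idempotence]
    = ¬¬B   [double negation]
    = B   [double negation]
Both reduce to B, so they are equivalent.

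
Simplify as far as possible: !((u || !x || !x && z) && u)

!u

!((u || !x || !x && z) && u)
= !((u || !x) && u)
= !u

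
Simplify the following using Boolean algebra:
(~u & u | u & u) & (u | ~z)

u

(~u & u | u & u) & (u | ~z)
= u & (u | ~z)   [distribution]
= u   [absorption]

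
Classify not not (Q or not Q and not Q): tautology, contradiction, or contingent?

not not (Q or not Q and not Q)
= Q or not Q and not Q
= Q or not Q
= True

tautology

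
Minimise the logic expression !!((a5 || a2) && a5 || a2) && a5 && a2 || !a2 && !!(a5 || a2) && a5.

!!((a5 || a2) && a5 || a2) && a5 && a2 || !a2 && !!(a5 || a2) && a5
= !!(a5 || a2) && a5 && a2 || !a2 && !!(a5 || a2) && a5   [absorption]
= !!(a5 || a2) && a5   [distribution]
= (a5 || a2) && a5   [double negation]
= a5   [absorption]

a5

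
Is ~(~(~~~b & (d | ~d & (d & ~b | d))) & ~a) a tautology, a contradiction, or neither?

neither

~(~(~~~b & (d | ~d & (d & ~b | d))) & ~a)
= ~~~b & (d | ~d & (d & ~b | d)) | a
= ~~~b & (d | ~d & d) | a
= ~~~b & d | a
= ~b & d | a
This depends on a, b, d, so it is not a constant.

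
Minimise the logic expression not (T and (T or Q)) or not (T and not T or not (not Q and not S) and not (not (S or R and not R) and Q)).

not (T and (T or Q)) or not (T and not T or not (not Q and not S) and not (not (S or R and not R) and Q))
= not T or not (T and not T or not (not Q and not S) and not (not (S or R and not R) and Q))   [absorption]
= not T or not (not (not Q and not S) and not (not (S or R and not R) and Q))   [complement / identity]
= not T or not (not (not Q and not S) and not (not S and Q))   [complement / identity]
= not T or not Q and not S or not S and Q   [De Morgan]
= not T or not S   [distribution]

not T or not S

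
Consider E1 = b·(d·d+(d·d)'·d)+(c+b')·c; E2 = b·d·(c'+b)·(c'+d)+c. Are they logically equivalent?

E1: b·(d·d+(d·d)'·d)+(c+b')·c
    = b·(d·d+d'·d)+(c+b')·c   [idempotence]
    = b·d+(c+b')·c   [distribution]
    = b·d+c   [absorption]
E2: b·d·(c'+b)·(c'+d)+c
    = b·d·(b·d+c')+c   [distribution]
    = b·d+c   [absorption]
Both reduce to b·d+c, so they are equivalent.

Yes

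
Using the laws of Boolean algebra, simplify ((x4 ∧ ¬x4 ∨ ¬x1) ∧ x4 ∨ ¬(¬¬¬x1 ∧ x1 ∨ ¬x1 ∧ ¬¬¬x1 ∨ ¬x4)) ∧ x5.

x4 ∧ x5

((x4 ∧ ¬x4 ∨ ¬x1) ∧ x4 ∨ ¬(¬¬¬x1 ∧ x1 ∨ ¬x1 ∧ ¬¬¬x1 ∨ ¬x4)) ∧ x5
= ((x4 ∧ ¬x4 ∨ ¬x1) ∧ x4 ∨ ¬(¬¬¬x1 ∨ ¬x4)) ∧ x5   (distribution)
= ((x4 ∧ ¬x4 ∨ ¬x1) ∧ x4 ∨ ¬¬x1 ∧ x4) ∧ x5   (De Morgan)
= (¬x1 ∧ x4 ∨ ¬¬x1 ∧ x4) ∧ x5   (complement / identity)
= (¬x1 ∧ x4 ∨ x1 ∧ x4) ∧ x5   (double negation)
= x4 ∧ x5   (distribution)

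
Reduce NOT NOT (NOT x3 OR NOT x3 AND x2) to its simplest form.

NOT NOT (NOT x3 OR NOT x3 AND x2)
= NOT x3 OR NOT x3 AND x2   [double negation]
= NOT x3   [absorption]

NOT x3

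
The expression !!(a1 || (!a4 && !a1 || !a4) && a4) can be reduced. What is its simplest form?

!!(a1 || (!a4 && !a1 || !a4) && a4)
= !!(a1 || !a4 && a4)
= !!a1
= a1

a1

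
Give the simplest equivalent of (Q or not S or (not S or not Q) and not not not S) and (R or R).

(Q or not S or (not S or not Q) and not not not S) and (R or R)
= (Q or not S or (not S or not Q) and not S) and (R or R)   — double negation
= (Q or not S or not S) and (R or R)   — absorption
= (Q or not S or not S) and R   — idempotence
= (Q or not S) and R   — idempotence

(Q or not S) and R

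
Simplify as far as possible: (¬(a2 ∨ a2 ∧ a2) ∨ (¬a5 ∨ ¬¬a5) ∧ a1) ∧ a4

(¬(a2 ∨ a2 ∧ a2) ∨ (¬a5 ∨ ¬¬a5) ∧ a1) ∧ a4
= (¬(a2 ∨ a2 ∧ a2) ∨ (¬a5 ∨ a5) ∧ a1) ∧ a4
= (¬(a2 ∨ a2) ∨ (¬a5 ∨ a5) ∧ a1) ∧ a4
= (¬(a2 ∨ a2) ∨ a1) ∧ a4
= (¬a2 ∨ a1) ∧ a4

(¬a2 ∨ a1) ∧ a4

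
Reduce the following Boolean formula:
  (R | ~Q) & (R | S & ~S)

R

(R | ~Q) & (R | S & ~S)
= (R | ~Q) & R   — complement / identity
= R   — absorption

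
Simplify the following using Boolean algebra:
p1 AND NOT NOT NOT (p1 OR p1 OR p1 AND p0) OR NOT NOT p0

p1 AND NOT NOT NOT (p1 OR p1 OR p1 AND p0) OR NOT NOT p0
= p1 AND NOT (p1 OR p1 OR p1 AND p0) OR NOT NOT p0   (double negation)
= p1 AND NOT (p1 OR p1 AND p0) OR NOT NOT p0   (idempotence)
= p1 AND NOT p1 OR NOT NOT p0   (absorption)
= NOT NOT p0   (complement / identity)
= p0   (double negation)

p0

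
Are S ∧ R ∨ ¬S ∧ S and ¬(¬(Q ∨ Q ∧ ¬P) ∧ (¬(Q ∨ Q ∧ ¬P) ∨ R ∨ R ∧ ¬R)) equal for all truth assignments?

No

E1: S ∧ R ∨ ¬S ∧ S
    = S ∧ R   (complement / identity)
E2: ¬(¬(Q ∨ Q ∧ ¬P) ∧ (¬(Q ∨ Q ∧ ¬P) ∨ R ∨ R ∧ ¬R))
    = ¬(¬(Q ∨ Q ∧ ¬P) ∧ (¬(Q ∨ Q ∧ ¬P) ∨ R))   (complement / identity)
    = ¬¬(Q ∨ Q ∧ ¬P)   (absorption)
    = Q ∨ Q ∧ ¬P   (double negation)
    = Q   (absorption)
These differ: at P=0, Q=1, R=0, S=0, E1 = 0 but E2 = 1.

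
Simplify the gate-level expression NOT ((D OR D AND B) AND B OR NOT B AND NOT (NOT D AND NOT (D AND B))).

NOT ((D OR D AND B) AND B OR NOT B AND NOT (NOT D AND NOT (D AND B)))
= NOT ((D OR D AND B) AND B OR NOT B AND (D OR D AND B))   — De Morgan
= NOT (D OR D AND B)   — distribution
= NOT D   — absorption

NOT D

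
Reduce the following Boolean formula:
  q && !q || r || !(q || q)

q && !q || r || !(q || q)
= r || !(q || q)   [complement / identity]
= r || !q   [idempotence]

r || !q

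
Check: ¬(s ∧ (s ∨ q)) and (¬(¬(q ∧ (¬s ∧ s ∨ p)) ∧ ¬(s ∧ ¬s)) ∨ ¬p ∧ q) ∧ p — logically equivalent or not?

No

E1: ¬(s ∧ (s ∨ q))
    = ¬s   (absorption)
E2: (¬(¬(q ∧ (¬s ∧ s ∨ p)) ∧ ¬(s ∧ ¬s)) ∨ ¬p ∧ q) ∧ p
    = (q ∧ (¬s ∧ s ∨ p) ∨ s ∧ ¬s ∨ ¬p ∧ q) ∧ p   (De Morgan)
    = (q ∧ p ∨ s ∧ ¬s ∨ ¬p ∧ q) ∧ p   (complement / identity)
    = (q ∧ p ∨ ¬p ∧ q) ∧ p   (complement / identity)
    = q ∧ p   (distribution)
These differ: at p=0, q=0, s=0, E1 = 1 but E2 = 0.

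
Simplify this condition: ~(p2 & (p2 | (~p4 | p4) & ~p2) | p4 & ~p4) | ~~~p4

~p2 | ~p4

~(p2 & (p2 | (~p4 | p4) & ~p2) | p4 & ~p4) | ~~~p4
= ~(p2 & (p2 | (~p4 | p4) & ~p2)) | ~~~p4
= ~(p2 & (p2 | (~p4 | p4) & ~p2)) | ~p4
= ~(p2 & (p2 | ~p2)) | ~p4
= ~p2 | ~p4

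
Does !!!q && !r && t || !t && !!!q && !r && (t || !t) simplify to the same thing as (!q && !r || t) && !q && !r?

E1: !!!q && !r && t || !t && !!!q && !r && (t || !t)
    = !!!q && !r && t || !t && !!!q && !r   (complement / identity)
    = !!!q && !r   (distribution)
    = !q && !r   (double negation)
E2: (!q && !r || t) && !q && !r
    = !q && !r   (absorption)
Both reduce to !q && !r, so they are equivalent.

Yes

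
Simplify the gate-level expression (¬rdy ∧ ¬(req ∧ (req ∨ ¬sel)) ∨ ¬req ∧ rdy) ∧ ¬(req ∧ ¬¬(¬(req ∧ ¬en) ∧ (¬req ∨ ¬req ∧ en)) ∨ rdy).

(¬rdy ∧ ¬(req ∧ (req ∨ ¬sel)) ∨ ¬req ∧ rdy) ∧ ¬(req ∧ ¬¬(¬(req ∧ ¬en) ∧ (¬req ∨ ¬req ∧ en)) ∨ rdy)
= (¬rdy ∧ ¬(req ∧ (req ∨ ¬sel)) ∨ ¬req ∧ rdy) ∧ ¬(req ∧ ¬¬(¬(req ∧ ¬en) ∧ ¬req) ∨ rdy)
= (¬rdy ∧ ¬req ∨ ¬req ∧ rdy) ∧ ¬(req ∧ ¬¬(¬(req ∧ ¬en) ∧ ¬req) ∨ rdy)
= (¬rdy ∧ ¬req ∨ ¬req ∧ rdy) ∧ ¬(req ∧ ¬(req ∧ ¬en ∨ req) ∨ rdy)
= (¬rdy ∧ ¬req ∨ ¬req ∧ rdy) ∧ ¬(req ∧ ¬req ∨ rdy)
= (¬rdy ∧ ¬req ∨ ¬req ∧ rdy) ∧ ¬rdy
= ¬req ∧ ¬rdy

¬req ∧ ¬rdy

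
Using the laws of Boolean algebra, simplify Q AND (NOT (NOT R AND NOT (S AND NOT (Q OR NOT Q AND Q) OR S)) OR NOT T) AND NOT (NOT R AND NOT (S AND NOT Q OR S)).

Q AND (NOT (NOT R AND NOT (S AND NOT (Q OR NOT Q AND Q) OR S)) OR NOT T) AND NOT (NOT R AND NOT (S AND NOT Q OR S))
= Q AND (NOT (NOT R AND NOT (S AND NOT Q OR S)) OR NOT T) AND NOT (NOT R AND NOT (S AND NOT Q OR S))   (complement / identity)
= Q AND NOT (NOT R AND NOT (S AND NOT Q OR S))   (absorption)
= Q AND NOT (NOT R AND NOT S)   (absorption)
= Q AND (R OR S)   (De Morgan)

Q AND (R OR S)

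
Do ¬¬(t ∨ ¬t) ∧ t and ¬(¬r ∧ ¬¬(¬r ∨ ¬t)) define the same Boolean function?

E1: ¬¬(t ∨ ¬t) ∧ t
    = (t ∨ ¬t) ∧ t
    = t
E2: ¬(¬r ∧ ¬¬(¬r ∨ ¬t))
    = ¬(¬r ∧ (¬r ∨ ¬t))
    = ¬¬r
    = r
These differ: at r=1, t=0, E1 = 0 but E2 = 1.

No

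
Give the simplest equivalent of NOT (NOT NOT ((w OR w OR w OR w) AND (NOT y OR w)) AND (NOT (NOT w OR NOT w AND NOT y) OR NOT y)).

NOT w

NOT (NOT NOT ((w OR w OR w OR w) AND (NOT y OR w)) AND (NOT (NOT w OR NOT w AND NOT y) OR NOT y))
= NOT (NOT NOT ((w OR w) AND (NOT y OR w)) AND (NOT (NOT w OR NOT w AND NOT y) OR NOT y))   (idempotence)
= NOT (NOT NOT ((w OR w) AND (NOT y OR w)) AND (NOT NOT w OR NOT y))   (absorption)
= NOT (NOT NOT (w AND NOT y OR w) AND (NOT NOT w OR NOT y))   (distribution)
= NOT (NOT NOT w AND (NOT NOT w OR NOT y))   (absorption)
= NOT NOT NOT w   (absorption)
= NOT w   (double negation)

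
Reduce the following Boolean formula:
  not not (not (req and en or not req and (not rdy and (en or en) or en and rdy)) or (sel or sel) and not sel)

not en

not not (not (req and en or not req and (not rdy and (en or en) or en and rdy)) or (sel or sel) and not sel)
= not not (not (req and en or not req and (not rdy and (en or en) or en and rdy)) or sel and not sel)   [idempotence]
= not not (not (req and en or not req and (not rdy and en or en and rdy)) or sel and not sel)   [idempotence]
= not not not (req and en or not req and (not rdy and en or en and rdy))   [complement / identity]
= not not not (req and en or not req and en)   [distribution]
= not (req and en or not req and en)   [double negation]
= not en   [distribution]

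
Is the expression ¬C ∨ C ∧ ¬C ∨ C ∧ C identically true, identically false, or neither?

identically true

¬C ∨ C ∧ ¬C ∨ C ∧ C
= ¬C ∨ C   — distribution
= True   — complement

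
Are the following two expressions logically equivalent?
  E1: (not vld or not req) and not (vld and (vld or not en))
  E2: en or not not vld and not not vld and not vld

No

E1: (not vld or not req) and not (vld and (vld or not en))
    = (not vld or not req) and not vld
    = not vld
E2: en or not not vld and not not vld and not vld
    = en or not not vld and not vld
    = en or vld and not vld
    = en
These differ: at en=0, req=1, vld=0, E1 = 1 but E2 = 0.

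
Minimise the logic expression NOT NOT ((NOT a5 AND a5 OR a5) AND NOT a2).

NOT NOT ((NOT a5 AND a5 OR a5) AND NOT a2)
= (NOT a5 AND a5 OR a5) AND NOT a2   (double negation)
= a5 AND NOT a2   (complement / identity)

a5 AND NOT a2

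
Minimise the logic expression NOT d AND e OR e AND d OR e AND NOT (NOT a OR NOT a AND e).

e

NOT d AND e OR e AND d OR e AND NOT (NOT a OR NOT a AND e)
= NOT d AND e OR e AND d OR e AND NOT NOT a   — absorption
= e OR e AND NOT NOT a   — distribution
= e OR e AND a   — double negation
= e   — absorption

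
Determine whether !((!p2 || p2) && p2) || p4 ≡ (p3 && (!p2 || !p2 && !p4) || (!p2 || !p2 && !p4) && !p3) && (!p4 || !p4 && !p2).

No

E1: !((!p2 || p2) && p2) || p4
    = !p2 || p4   (complement / identity)
E2: (p3 && (!p2 || !p2 && !p4) || (!p2 || !p2 && !p4) && !p3) && (!p4 || !p4 && !p2)
    = (p3 && (!p2 || !p2 && !p4) || (!p2 || !p2 && !p4) && !p3) && !p4   (absorption)
    = (!p2 || !p2 && !p4) && !p4   (distribution)
    = !p2 && !p4   (absorption)
These differ: at p2=0, p3=0, p4=1, E1 = 1 but E2 = 0.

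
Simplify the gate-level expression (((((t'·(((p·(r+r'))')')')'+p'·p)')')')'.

(((((t'·(((p·(r+r'))')')')'+p'·p)')')')'
= (((((t'·(((p·(r+r'))')')')')')')')'   (complement / identity)
= (((((t'·((p')')')')')')')'   (complement / identity)
= (((((t'·p')')')')')'   (double negation)
= (((t'·p')')')'   (double negation)
= ((t+p)')'   (De Morgan)
= t+p   (double negation)

t+p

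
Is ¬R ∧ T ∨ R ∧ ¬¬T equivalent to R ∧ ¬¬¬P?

E1: ¬R ∧ T ∨ R ∧ ¬¬T
    = ¬R ∧ T ∨ R ∧ T   — double negation
    = T   — distribution
E2: R ∧ ¬¬¬P
    = R ∧ ¬P   — double negation
These differ: at P=0, R=0, T=1, E1 = 1 but E2 = 0.

No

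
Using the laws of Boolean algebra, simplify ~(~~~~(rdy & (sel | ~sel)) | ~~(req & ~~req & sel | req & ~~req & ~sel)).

~(~~~~(rdy & (sel | ~sel)) | ~~(req & ~~req & sel | req & ~~req & ~sel))
= ~(~~~~rdy | ~~(req & ~~req & sel | req & ~~req & ~sel))
= ~(~~~~rdy | ~~(req & ~~req))
= ~(~~~~rdy | ~~(req & req))
= ~(~~~~rdy | ~~req)
= ~~~rdy & ~req
= ~rdy & ~req

~rdy & ~req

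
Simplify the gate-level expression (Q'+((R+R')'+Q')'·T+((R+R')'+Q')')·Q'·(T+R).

Q'·(T+R)

(Q'+((R+R')'+Q')'·T+((R+R')'+Q')')·Q'·(T+R)
= (Q'+((R+R')'+Q')')·Q'·(T+R)   — absorption
= (Q'+(R+R')·Q)·Q'·(T+R)   — De Morgan
= (Q'+Q)·Q'·(T+R)   — complement / identity
= Q'·(T+R)   — complement / identity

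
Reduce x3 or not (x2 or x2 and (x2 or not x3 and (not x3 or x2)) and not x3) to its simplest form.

x3 or not (x2 or x2 and (x2 or not x3 and (not x3 or x2)) and not x3)
= x3 or not (x2 or x2 and (x2 or not x3) and not x3)   [absorption]
= x3 or not (x2 or x2 and not x3)   [absorption]
= x3 or not x2   [absorption]

x3 or not x2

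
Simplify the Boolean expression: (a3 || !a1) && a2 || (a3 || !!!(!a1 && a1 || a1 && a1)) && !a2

(a3 || !a1) && a2 || (a3 || !!!(!a1 && a1 || a1 && a1)) && !a2
= (a3 || !a1) && a2 || (a3 || !!!a1) && !a2   [distribution]
= (a3 || !a1) && a2 || (a3 || !a1) && !a2   [double negation]
= a3 || !a1   [distribution]

a3 || !a1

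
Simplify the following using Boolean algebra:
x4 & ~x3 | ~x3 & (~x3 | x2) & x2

~x3 & (x4 | x2)

x4 & ~x3 | ~x3 & (~x3 | x2) & x2
= x4 & ~x3 | ~x3 & x2   — absorption
= ~x3 & (x4 | x2)   — distribution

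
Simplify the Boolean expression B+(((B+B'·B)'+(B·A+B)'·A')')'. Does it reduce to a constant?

1

B+(((B+B'·B)'+(B·A+B)'·A')')'
= B+(((B+B'·B)'+B'·A')')'
= B+((B'+B'·A')')'
= B+((B')')'
= B+B'
= 1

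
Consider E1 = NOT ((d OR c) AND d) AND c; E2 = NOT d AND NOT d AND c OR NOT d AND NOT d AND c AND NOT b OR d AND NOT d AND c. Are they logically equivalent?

Yes

E1: NOT ((d OR c) AND d) AND c
    = NOT d AND c   — absorption
E2: NOT d AND NOT d AND c OR NOT d AND NOT d AND c AND NOT b OR d AND NOT d AND c
    = NOT d AND NOT d AND c OR d AND NOT d AND c   — absorption
    = NOT d AND c   — distribution
Both reduce to NOT d AND c, so they are equivalent.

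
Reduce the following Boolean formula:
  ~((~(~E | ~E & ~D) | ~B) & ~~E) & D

~((~(~E | ~E & ~D) | ~B) & ~~E) & D
= ~((~~E | ~B) & ~~E) & D   (absorption)
= ~~~E & D   (absorption)
= ~E & D   (double negation)

~E & D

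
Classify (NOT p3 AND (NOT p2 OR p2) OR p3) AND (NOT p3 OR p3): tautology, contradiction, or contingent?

tautology

(NOT p3 AND (NOT p2 OR p2) OR p3) AND (NOT p3 OR p3)
= (NOT p3 OR p3) AND (NOT p3 OR p3)
= NOT p3 OR p3
= TRUE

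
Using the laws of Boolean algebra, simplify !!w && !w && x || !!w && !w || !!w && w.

w

!!w && !w && x || !!w && !w || !!w && w
= !!w && !w || !!w && w   [absorption]
= !!w   [distribution]
= w   [double negation]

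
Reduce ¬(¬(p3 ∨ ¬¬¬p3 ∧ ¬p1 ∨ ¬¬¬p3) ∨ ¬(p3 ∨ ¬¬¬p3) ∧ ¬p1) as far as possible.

¬(¬(p3 ∨ ¬¬¬p3 ∧ ¬p1 ∨ ¬¬¬p3) ∨ ¬(p3 ∨ ¬¬¬p3) ∧ ¬p1)
= ¬(¬(p3 ∨ ¬¬¬p3) ∨ ¬(p3 ∨ ¬¬¬p3) ∧ ¬p1)   — absorption
= ¬¬(p3 ∨ ¬¬¬p3)   — absorption
= ¬¬(p3 ∨ ¬p3)   — double negation
= p3 ∨ ¬p3   — double negation
= True   — complement

True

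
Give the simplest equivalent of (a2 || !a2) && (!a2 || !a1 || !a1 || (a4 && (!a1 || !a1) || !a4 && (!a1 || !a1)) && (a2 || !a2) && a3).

(a2 || !a2) && (!a2 || !a1 || !a1 || (a4 && (!a1 || !a1) || !a4 && (!a1 || !a1)) && (a2 || !a2) && a3)
= (a2 || !a2) && (!a2 || !a1 || !a1 || (!a1 || !a1) && (a2 || !a2) && a3)   — distribution
= (a2 || !a2) && (!a2 || !a1 || !a1 || (!a1 || !a1) && a3)   — complement / identity
= !a2 || !a1 || !a1 || (!a1 || !a1) && a3   — complement / identity
= !a2 || !a1 || !a1   — absorption
= !a2 || !a1   — idempotence

!a2 || !a1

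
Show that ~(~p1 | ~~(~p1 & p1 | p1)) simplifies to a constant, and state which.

0

~(~p1 | ~~(~p1 & p1 | p1))
= ~(~p1 | ~~p1)   [complement / identity]
= p1 & ~p1   [De Morgan]
= 0   [complement]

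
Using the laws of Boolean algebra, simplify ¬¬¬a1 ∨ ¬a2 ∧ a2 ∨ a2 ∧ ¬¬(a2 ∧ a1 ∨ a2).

¬¬¬a1 ∨ ¬a2 ∧ a2 ∨ a2 ∧ ¬¬(a2 ∧ a1 ∨ a2)
= ¬¬¬a1 ∨ ¬a2 ∧ a2 ∨ a2 ∧ (a2 ∧ a1 ∨ a2)   [double negation]
= ¬¬¬a1 ∨ ¬a2 ∧ a2 ∨ a2 ∧ a2   [absorption]
= ¬¬¬a1 ∨ a2   [distribution]
= ¬a1 ∨ a2   [double negation]

¬a1 ∨ a2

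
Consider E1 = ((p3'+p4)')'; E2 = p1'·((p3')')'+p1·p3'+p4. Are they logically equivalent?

Yes

E1: ((p3'+p4)')'
    = p3'+p4   (double negation)
E2: p1'·((p3')')'+p1·p3'+p4
    = p1'·p3'+p1·p3'+p4   (double negation)
    = p3'+p4   (distribution)
Both reduce to p3'+p4, so they are equivalent.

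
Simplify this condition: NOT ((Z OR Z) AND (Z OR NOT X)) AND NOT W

NOT Z AND NOT W

NOT ((Z OR Z) AND (Z OR NOT X)) AND NOT W
= NOT (Z OR Z AND NOT X) AND NOT W   — distribution
= NOT Z AND NOT W   — absorption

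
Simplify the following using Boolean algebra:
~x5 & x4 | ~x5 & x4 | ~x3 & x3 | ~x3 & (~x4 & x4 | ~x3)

~x5 & x4 | ~x3

~x5 & x4 | ~x5 & x4 | ~x3 & x3 | ~x3 & (~x4 & x4 | ~x3)
= ~x5 & x4 | ~x3 & x3 | ~x3 & (~x4 & x4 | ~x3)   (idempotence)
= ~x5 & x4 | ~x3 & x3 | ~x3 & ~x3   (complement / identity)
= ~x5 & x4 | ~x3   (distribution)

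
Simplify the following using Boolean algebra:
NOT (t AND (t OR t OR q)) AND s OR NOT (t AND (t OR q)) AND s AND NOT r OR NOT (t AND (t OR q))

NOT (t AND (t OR t OR q)) AND s OR NOT (t AND (t OR q)) AND s AND NOT r OR NOT (t AND (t OR q))
= NOT (t AND (t OR q)) AND s OR NOT (t AND (t OR q)) AND s AND NOT r OR NOT (t AND (t OR q))   [idempotence]
= NOT (t AND (t OR q)) AND s OR NOT (t AND (t OR q))   [absorption]
= NOT (t AND (t OR q))   [absorption]
= NOT t   [absorption]

NOT t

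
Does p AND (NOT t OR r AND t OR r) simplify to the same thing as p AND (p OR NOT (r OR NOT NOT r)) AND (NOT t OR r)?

E1: p AND (NOT t OR r AND t OR r)
    = p AND (NOT t OR r)   (absorption)
E2: p AND (p OR NOT (r OR NOT NOT r)) AND (NOT t OR r)
    = p AND (p OR NOT (r OR r)) AND (NOT t OR r)   (double negation)
    = p AND (p OR NOT r) AND (NOT t OR r)   (idempotence)
    = p AND (NOT t OR r)   (absorption)
Both reduce to p AND (NOT t OR r), so they are equivalent.

Yes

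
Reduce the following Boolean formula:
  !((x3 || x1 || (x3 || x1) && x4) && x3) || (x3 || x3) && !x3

!x3

!((x3 || x1 || (x3 || x1) && x4) && x3) || (x3 || x3) && !x3
= !((x3 || x1) && x3) || (x3 || x3) && !x3
= !x3 || (x3 || x3) && !x3
= !x3 || x3 && !x3
= !x3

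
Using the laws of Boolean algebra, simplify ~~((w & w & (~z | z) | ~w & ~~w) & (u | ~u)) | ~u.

w | ~u

~~((w & w & (~z | z) | ~w & ~~w) & (u | ~u)) | ~u
= ~~(w & w & (~z | z) | ~w & ~~w) | ~u   — complement / identity
= ~~(w & w | ~w & ~~w) | ~u   — complement / identity
= ~~(w & w | ~w & w) | ~u   — double negation
= w & w | ~w & w | ~u   — double negation
= w | ~u   — distribution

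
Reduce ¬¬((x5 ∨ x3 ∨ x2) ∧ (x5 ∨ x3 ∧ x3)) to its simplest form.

¬¬((x5 ∨ x3 ∨ x2) ∧ (x5 ∨ x3 ∧ x3))
= ¬¬((x5 ∨ x3 ∨ x2) ∧ (x5 ∨ x3))
= ¬¬(x5 ∨ x3)
= x5 ∨ x3

x5 ∨ x3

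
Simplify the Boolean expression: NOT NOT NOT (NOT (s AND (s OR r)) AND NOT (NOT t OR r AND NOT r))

NOT NOT NOT (NOT (s AND (s OR r)) AND NOT (NOT t OR r AND NOT r))
= NOT NOT NOT (NOT s AND NOT (NOT t OR r AND NOT r))   (absorption)
= NOT NOT (s OR NOT t OR r AND NOT r)   (De Morgan)
= NOT NOT (s OR NOT t)   (complement / identity)
= s OR NOT t   (double negation)

s OR NOT t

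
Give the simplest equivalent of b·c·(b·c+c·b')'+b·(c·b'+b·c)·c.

b·c

b·c·(b·c+c·b')'+b·(c·b'+b·c)·c
= b·c·(b·c+c·b')'+b·c·c   — distribution
= b·c·c'+b·c·c   — distribution
= b·c   — distribution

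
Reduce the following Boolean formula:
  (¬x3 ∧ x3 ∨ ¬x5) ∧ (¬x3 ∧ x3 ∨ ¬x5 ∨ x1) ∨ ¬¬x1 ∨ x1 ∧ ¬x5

(¬x3 ∧ x3 ∨ ¬x5) ∧ (¬x3 ∧ x3 ∨ ¬x5 ∨ x1) ∨ ¬¬x1 ∨ x1 ∧ ¬x5
= (¬x3 ∧ x3 ∨ ¬x5) ∧ (¬x3 ∧ x3 ∨ ¬x5 ∨ x1) ∨ x1 ∨ x1 ∧ ¬x5   [double negation]
= ¬x3 ∧ x3 ∨ ¬x5 ∨ x1 ∨ x1 ∧ ¬x5   [absorption]
= ¬x5 ∨ x1 ∨ x1 ∧ ¬x5   [complement / identity]
= ¬x5 ∨ x1   [absorption]

¬x5 ∨ x1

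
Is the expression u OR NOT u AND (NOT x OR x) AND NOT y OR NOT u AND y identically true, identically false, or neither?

identically true

u OR NOT u AND (NOT x OR x) AND NOT y OR NOT u AND y
= u OR NOT u AND NOT y OR NOT u AND y
= u OR NOT u
= TRUE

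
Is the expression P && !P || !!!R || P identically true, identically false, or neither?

P && !P || !!!R || P
= !!!R || P
= !R || P
This depends on P, R, so it is not a constant.

neither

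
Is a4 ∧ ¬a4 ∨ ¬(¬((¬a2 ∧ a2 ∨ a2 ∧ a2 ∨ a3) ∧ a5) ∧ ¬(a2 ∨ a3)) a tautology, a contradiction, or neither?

neither

a4 ∧ ¬a4 ∨ ¬(¬((¬a2 ∧ a2 ∨ a2 ∧ a2 ∨ a3) ∧ a5) ∧ ¬(a2 ∨ a3))
= a4 ∧ ¬a4 ∨ ¬(¬((a2 ∧ (¬a2 ∨ a2) ∨ a3) ∧ a5) ∧ ¬(a2 ∨ a3))   [distribution]
= a4 ∧ ¬a4 ∨ (a2 ∧ (¬a2 ∨ a2) ∨ a3) ∧ a5 ∨ a2 ∨ a3   [De Morgan]
= a4 ∧ ¬a4 ∨ (a2 ∨ a3) ∧ a5 ∨ a2 ∨ a3   [complement / identity]
= (a2 ∨ a3) ∧ a5 ∨ a2 ∨ a3   [complement / identity]
= a2 ∨ a3   [absorption]
This depends on a2, a3, so it is not a constant.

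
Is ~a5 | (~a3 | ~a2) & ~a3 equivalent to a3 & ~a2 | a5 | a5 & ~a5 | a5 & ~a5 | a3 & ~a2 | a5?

E1: ~a5 | (~a3 | ~a2) & ~a3
    = ~a5 | ~a3   — absorption
E2: a3 & ~a2 | a5 | a5 & ~a5 | a5 & ~a5 | a3 & ~a2 | a5
    = a3 & ~a2 | a5 | a5 & ~a5 | a3 & ~a2 | a5   — complement / identity
    = a3 & ~a2 | a5 | a3 & ~a2 | a5   — complement / identity
    = a3 & ~a2 | a5   — idempotence
These differ: at a2=1, a3=1, a5=0, E1 = 1 but E2 = 0.

No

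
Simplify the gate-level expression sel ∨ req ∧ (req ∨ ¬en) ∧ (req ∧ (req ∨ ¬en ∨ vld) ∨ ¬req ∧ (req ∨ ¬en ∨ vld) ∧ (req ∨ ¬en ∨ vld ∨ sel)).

sel ∨ req ∧ (req ∨ ¬en) ∧ (req ∧ (req ∨ ¬en ∨ vld) ∨ ¬req ∧ (req ∨ ¬en ∨ vld) ∧ (req ∨ ¬en ∨ vld ∨ sel))
= sel ∨ req ∧ (req ∨ ¬en) ∧ (req ∧ (req ∨ ¬en ∨ vld) ∨ ¬req ∧ (req ∨ ¬en ∨ vld))
= sel ∨ req ∧ (req ∨ ¬en) ∧ (req ∨ ¬en ∨ vld)
= sel ∨ req ∧ (req ∨ ¬en)
= sel ∨ req

sel ∨ req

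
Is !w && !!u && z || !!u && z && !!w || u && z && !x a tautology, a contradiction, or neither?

neither

!w && !!u && z || !!u && z && !!w || u && z && !x
= !w && !!u && z || !!u && z && w || u && z && !x   [double negation]
= !!u && z || u && z && !x   [distribution]
= u && z || u && z && !x   [double negation]
= u && z   [absorption]
This depends on u, z, so it is not a constant.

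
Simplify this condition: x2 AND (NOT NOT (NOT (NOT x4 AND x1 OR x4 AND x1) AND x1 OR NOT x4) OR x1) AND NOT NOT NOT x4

x2 AND (NOT NOT (NOT (NOT x4 AND x1 OR x4 AND x1) AND x1 OR NOT x4) OR x1) AND NOT NOT NOT x4
= x2 AND (NOT NOT (NOT x1 AND x1 OR NOT x4) OR x1) AND NOT NOT NOT x4   — distribution
= x2 AND (NOT NOT NOT x4 OR x1) AND NOT NOT NOT x4   — complement / identity
= x2 AND NOT NOT NOT x4   — absorption
= x2 AND NOT x4   — double negation

x2 AND NOT x4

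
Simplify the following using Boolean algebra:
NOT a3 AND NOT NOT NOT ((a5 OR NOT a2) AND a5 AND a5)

NOT a3 AND NOT a5

NOT a3 AND NOT NOT NOT ((a5 OR NOT a2) AND a5 AND a5)
= NOT a3 AND NOT NOT NOT (a5 AND a5)
= NOT a3 AND NOT (a5 AND a5)
= NOT a3 AND NOT a5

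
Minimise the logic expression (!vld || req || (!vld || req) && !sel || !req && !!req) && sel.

(!vld || req || (!vld || req) && !sel || !req && !!req) && sel
= (!vld || req || !req && !!req) && sel   (absorption)
= (!vld || req || !req && req) && sel   (double negation)
= (!vld || req) && sel   (complement / identity)

(!vld || req) && sel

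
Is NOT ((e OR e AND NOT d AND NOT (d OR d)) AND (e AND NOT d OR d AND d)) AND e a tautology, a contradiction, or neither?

contradiction

NOT ((e OR e AND NOT d AND NOT (d OR d)) AND (e AND NOT d OR d AND d)) AND e
= NOT ((e OR e AND NOT d AND NOT d) AND (e AND NOT d OR d AND d)) AND e   [idempotence]
= NOT ((e OR e AND NOT d) AND (e AND NOT d OR d AND d)) AND e   [idempotence]
= NOT ((e OR e AND NOT d) AND (e AND NOT d OR d)) AND e   [idempotence]
= NOT (e AND d OR e AND NOT d) AND e   [distribution]
= NOT e AND e   [distribution]
= FALSE   [complement]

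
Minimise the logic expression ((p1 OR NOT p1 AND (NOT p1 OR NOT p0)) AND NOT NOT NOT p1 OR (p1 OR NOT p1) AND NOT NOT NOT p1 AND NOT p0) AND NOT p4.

((p1 OR NOT p1 AND (NOT p1 OR NOT p0)) AND NOT NOT NOT p1 OR (p1 OR NOT p1) AND NOT NOT NOT p1 AND NOT p0) AND NOT p4
= ((p1 OR NOT p1) AND NOT NOT NOT p1 OR (p1 OR NOT p1) AND NOT NOT NOT p1 AND NOT p0) AND NOT p4   (absorption)
= (p1 OR NOT p1) AND NOT NOT NOT p1 AND NOT p4   (absorption)
= NOT NOT NOT p1 AND NOT p4   (complement / identity)
= NOT p1 AND NOT p4   (double negation)

NOT p1 AND NOT p4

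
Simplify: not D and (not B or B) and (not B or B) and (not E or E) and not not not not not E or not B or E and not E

not D and not E or not B

not D and (not B or B) and (not B or B) and (not E or E) and not not not not not E or not B or E and not E
= not D and (not B or B) and (not B or B) and (not E or E) and not not not E or not B or E and not E   — double negation
= not D and (not B or B) and (not E or E) and not not not E or not B or E and not E   — complement / identity
= not D and (not E or E) and not not not E or not B or E and not E   — complement / identity
= not D and not not not E or not B or E and not E   — complement / identity
= not D and not not not E or not B   — complement / identity
= not D and not E or not B   — double negation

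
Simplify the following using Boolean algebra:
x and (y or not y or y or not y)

x

x and (y or not y or y or not y)
= x and (y or not y)
= x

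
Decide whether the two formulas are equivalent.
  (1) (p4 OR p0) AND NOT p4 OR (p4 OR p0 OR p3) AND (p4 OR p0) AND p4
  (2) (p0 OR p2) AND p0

E1: (p4 OR p0) AND NOT p4 OR (p4 OR p0 OR p3) AND (p4 OR p0) AND p4
    = (p4 OR p0) AND NOT p4 OR (p4 OR p0) AND p4
    = p4 OR p0
E2: (p0 OR p2) AND p0
    = p0
These differ: at p0=0, p2=0, p3=1, p4=1, E1 = 1 but E2 = 0.

No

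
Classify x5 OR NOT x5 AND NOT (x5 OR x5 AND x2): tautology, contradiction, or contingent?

tautology

x5 OR NOT x5 AND NOT (x5 OR x5 AND x2)
= x5 OR NOT x5 AND NOT x5   (absorption)
= x5 OR NOT x5   (idempotence)
= TRUE   (complement)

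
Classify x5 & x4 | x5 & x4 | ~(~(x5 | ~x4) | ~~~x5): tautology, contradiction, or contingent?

contingent

x5 & x4 | x5 & x4 | ~(~(x5 | ~x4) | ~~~x5)
= x5 & x4 | x5 & x4 | (x5 | ~x4) & ~~x5   — De Morgan
= x5 & x4 | (x5 | ~x4) & ~~x5   — idempotence
= x5 & x4 | (x5 | ~x4) & x5   — double negation
= x5 & x4 | x5   — absorption
= x5   — absorption
This depends on x5, so it is not a constant.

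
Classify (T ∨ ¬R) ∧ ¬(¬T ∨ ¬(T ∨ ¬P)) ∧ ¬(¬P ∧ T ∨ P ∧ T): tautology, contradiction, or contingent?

(T ∨ ¬R) ∧ ¬(¬T ∨ ¬(T ∨ ¬P)) ∧ ¬(¬P ∧ T ∨ P ∧ T)
= (T ∨ ¬R) ∧ T ∧ (T ∨ ¬P) ∧ ¬(¬P ∧ T ∨ P ∧ T)   — De Morgan
= (T ∨ ¬R) ∧ T ∧ (T ∨ ¬P) ∧ ¬T   — distribution
= (T ∨ ¬R) ∧ T ∧ ¬T   — absorption
= T ∧ ¬T   — absorption
= False   — complement

contradiction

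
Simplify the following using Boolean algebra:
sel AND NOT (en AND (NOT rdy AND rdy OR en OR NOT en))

sel AND NOT en

sel AND NOT (en AND (NOT rdy AND rdy OR en OR NOT en))
= sel AND NOT (en AND (en OR NOT en))   — complement / identity
= sel AND NOT en   — complement / identity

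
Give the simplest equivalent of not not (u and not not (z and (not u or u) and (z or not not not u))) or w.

u and z or w

not not (u and not not (z and (not u or u) and (z or not not not u))) or w
= not not (u and not not (z and (not u or u) and (z or not u))) or w   (double negation)
= not not (u and not not (z and (z or not u))) or w   (complement / identity)
= not not (u and z and (z or not u)) or w   (double negation)
= u and z and (z or not u) or w   (double negation)
= u and z or w   (absorption)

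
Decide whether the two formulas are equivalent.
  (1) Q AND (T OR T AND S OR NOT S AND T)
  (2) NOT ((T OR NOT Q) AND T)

E1: Q AND (T OR T AND S OR NOT S AND T)
    = Q AND (T OR T)   [distribution]
    = Q AND T   [idempotence]
E2: NOT ((T OR NOT Q) AND T)
    = NOT T   [absorption]
These differ: at Q=1, S=0, T=0, E1 = 0 but E2 = 1.

No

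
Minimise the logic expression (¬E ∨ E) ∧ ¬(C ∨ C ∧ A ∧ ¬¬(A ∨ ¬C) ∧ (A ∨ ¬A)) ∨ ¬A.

¬C ∨ ¬A

(¬E ∨ E) ∧ ¬(C ∨ C ∧ A ∧ ¬¬(A ∨ ¬C) ∧ (A ∨ ¬A)) ∨ ¬A
= (¬E ∨ E) ∧ ¬(C ∨ C ∧ A ∧ ¬¬(A ∨ ¬C)) ∨ ¬A   (complement / identity)
= (¬E ∨ E) ∧ ¬(C ∨ C ∧ A ∧ (A ∨ ¬C)) ∨ ¬A   (double negation)
= ¬(C ∨ C ∧ A ∧ (A ∨ ¬C)) ∨ ¬A   (complement / identity)
= ¬(C ∨ C ∧ A) ∨ ¬A   (absorption)
= ¬C ∨ ¬A   (absorption)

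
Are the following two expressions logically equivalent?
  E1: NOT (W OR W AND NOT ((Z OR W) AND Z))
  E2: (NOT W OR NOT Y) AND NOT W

E1: NOT (W OR W AND NOT ((Z OR W) AND Z))
    = NOT (W OR W AND NOT Z)   — absorption
    = NOT W   — absorption
E2: (NOT W OR NOT Y) AND NOT W
    = NOT W   — absorption
Both reduce to NOT W, so they are equivalent.

Yes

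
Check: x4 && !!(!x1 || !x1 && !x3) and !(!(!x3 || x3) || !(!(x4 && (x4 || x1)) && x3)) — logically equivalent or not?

No

E1: x4 && !!(!x1 || !x1 && !x3)
    = x4 && !!!x1   [absorption]
    = x4 && !x1   [double negation]
E2: !(!(!x3 || x3) || !(!(x4 && (x4 || x1)) && x3))
    = (!x3 || x3) && !(x4 && (x4 || x1)) && x3   [De Morgan]
    = (!x3 || x3) && !x4 && x3   [absorption]
    = !x4 && x3   [complement / identity]
These differ: at x1=0, x3=1, x4=0, E1 = 0 but E2 = 1.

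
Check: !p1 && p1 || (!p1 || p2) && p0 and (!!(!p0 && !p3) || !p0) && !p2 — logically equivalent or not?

E1: !p1 && p1 || (!p1 || p2) && p0
    = (!p1 || p2) && p0   (complement / identity)
E2: (!!(!p0 && !p3) || !p0) && !p2
    = (!p0 && !p3 || !p0) && !p2   (double negation)
    = !p0 && !p2   (absorption)
These differ: at p0=0, p1=0, p2=0, p3=0, E1 = 0 but E2 = 1.

No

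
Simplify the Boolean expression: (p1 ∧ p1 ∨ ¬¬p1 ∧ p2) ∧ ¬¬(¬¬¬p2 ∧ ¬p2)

p1 ∧ ¬p2

(p1 ∧ p1 ∨ ¬¬p1 ∧ p2) ∧ ¬¬(¬¬¬p2 ∧ ¬p2)
= (p1 ∧ p1 ∨ ¬¬p1 ∧ p2) ∧ ¬¬(¬p2 ∧ ¬p2)   (double negation)
= (p1 ∧ p1 ∨ p1 ∧ p2) ∧ ¬¬(¬p2 ∧ ¬p2)   (double negation)
= (p1 ∧ p1 ∨ p1 ∧ p2) ∧ ¬(p2 ∨ p2)   (De Morgan)
= p1 ∧ (p1 ∨ p2) ∧ ¬(p2 ∨ p2)   (distribution)
= p1 ∧ (p1 ∨ p2) ∧ ¬p2   (idempotence)
= p1 ∧ ¬p2   (absorption)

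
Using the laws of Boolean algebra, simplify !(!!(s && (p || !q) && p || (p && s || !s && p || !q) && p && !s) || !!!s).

!(!!(s && (p || !q) && p || (p && s || !s && p || !q) && p && !s) || !!!s)
= !(!!(s && (p || !q) && p || (p || !q) && p && !s) || !!!s)   (distribution)
= !(!!((p || !q) && p) || !!!s)   (distribution)
= !(!!((p || !q) && p) || !s)   (double negation)
= !((p || !q) && p) && s   (De Morgan)
= !p && s   (absorption)

!p && s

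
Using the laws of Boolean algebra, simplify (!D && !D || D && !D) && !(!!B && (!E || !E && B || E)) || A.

!D && !B || A

(!D && !D || D && !D) && !(!!B && (!E || !E && B || E)) || A
= !D && !(!!B && (!E || !E && B || E)) || A   — distribution
= !D && !(!!B && (!E || E)) || A   — absorption
= !D && !(B && (!E || E)) || A   — double negation
= !D && !B || A   — complement / identity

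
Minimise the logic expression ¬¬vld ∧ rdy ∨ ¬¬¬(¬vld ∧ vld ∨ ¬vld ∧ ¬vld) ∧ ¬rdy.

¬¬vld ∧ rdy ∨ ¬¬¬(¬vld ∧ vld ∨ ¬vld ∧ ¬vld) ∧ ¬rdy
= ¬¬vld ∧ rdy ∨ ¬(¬vld ∧ vld ∨ ¬vld ∧ ¬vld) ∧ ¬rdy   [double negation]
= ¬¬vld ∧ rdy ∨ ¬¬vld ∧ ¬rdy   [distribution]
= ¬¬vld   [distribution]
= vld   [double negation]

vld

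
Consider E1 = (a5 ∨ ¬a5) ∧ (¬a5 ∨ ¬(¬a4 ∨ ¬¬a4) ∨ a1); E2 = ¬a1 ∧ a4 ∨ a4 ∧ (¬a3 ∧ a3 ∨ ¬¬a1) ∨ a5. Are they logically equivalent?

E1: (a5 ∨ ¬a5) ∧ (¬a5 ∨ ¬(¬a4 ∨ ¬¬a4) ∨ a1)
    = (a5 ∨ ¬a5) ∧ (¬a5 ∨ a4 ∧ ¬a4 ∨ a1)
    = (a5 ∨ ¬a5) ∧ (¬a5 ∨ a1)
    = ¬a5 ∨ a1
E2: ¬a1 ∧ a4 ∨ a4 ∧ (¬a3 ∧ a3 ∨ ¬¬a1) ∨ a5
    = ¬a1 ∧ a4 ∨ a4 ∧ (¬a3 ∧ a3 ∨ a1) ∨ a5
    = ¬a1 ∧ a4 ∨ a4 ∧ a1 ∨ a5
    = a4 ∨ a5
These differ: at a1=0, a3=0, a4=0, a5=0, E1 = 1 but E2 = 0.

No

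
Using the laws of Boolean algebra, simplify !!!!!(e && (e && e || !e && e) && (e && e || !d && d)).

!e

!!!!!(e && (e && e || !e && e) && (e && e || !d && d))
= !!!(e && (e && e || !e && e) && (e && e || !d && d))
= !!!(e && (e && e || !e && e) && e && e)
= !!!(e && e && e && e)
= !!!(e && e)
= !!!e
= !e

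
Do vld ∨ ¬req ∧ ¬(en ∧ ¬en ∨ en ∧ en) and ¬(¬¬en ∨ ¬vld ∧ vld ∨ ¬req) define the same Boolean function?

E1: vld ∨ ¬req ∧ ¬(en ∧ ¬en ∨ en ∧ en)
    = vld ∨ ¬req ∧ ¬en   (distribution)
E2: ¬(¬¬en ∨ ¬vld ∧ vld ∨ ¬req)
    = ¬(¬¬en ∨ ¬req)   (complement / identity)
    = ¬en ∧ req   (De Morgan)
These differ: at en=0, req=0, vld=1, E1 = 1 but E2 = 0.

No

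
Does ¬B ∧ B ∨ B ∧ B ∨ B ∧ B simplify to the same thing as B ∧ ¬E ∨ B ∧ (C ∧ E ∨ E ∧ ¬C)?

Yes

E1: ¬B ∧ B ∨ B ∧ B ∨ B ∧ B
    = ¬B ∧ B ∨ B ∧ B   (idempotence)
    = B   (distribution)
E2: B ∧ ¬E ∨ B ∧ (C ∧ E ∨ E ∧ ¬C)
    = B ∧ ¬E ∨ B ∧ E   (distribution)
    = B   (distribution)
Both reduce to B, so they are equivalent.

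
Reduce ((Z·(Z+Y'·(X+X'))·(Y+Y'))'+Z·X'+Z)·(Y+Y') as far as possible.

1

((Z·(Z+Y'·(X+X'))·(Y+Y'))'+Z·X'+Z)·(Y+Y')
= ((Z·(Z+Y')·(Y+Y'))'+Z·X'+Z)·(Y+Y')
= ((Z·(Y+Y'))'+Z·X'+Z)·(Y+Y')
= ((Z·(Y+Y'))'+Z)·(Y+Y')
= (Z'+Z)·(Y+Y')
= Z'+Z
= 1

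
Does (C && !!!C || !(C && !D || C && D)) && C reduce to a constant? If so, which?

(C && !!!C || !(C && !D || C && D)) && C
= (C && !!!C || !C) && C   — distribution
= (C && !C || !C) && C   — double negation
= !C && C   — complement / identity
= false   — complement

yes, False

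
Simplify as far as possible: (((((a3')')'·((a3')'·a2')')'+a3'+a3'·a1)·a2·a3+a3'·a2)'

a2'

(((((a3')')'·((a3')'·a2')')'+a3'+a3'·a1)·a2·a3+a3'·a2)'
= (((((a3')')'·((a3')'·a2')')'+a3')·a2·a3+a3'·a2)'
= (((a3')'+(a3')'·a2'+a3')·a2·a3+a3'·a2)'
= (((a3')'+a3')·a2·a3+a3'·a2)'
= ((a3+a3')·a2·a3+a3'·a2)'
= (a2·a3+a3'·a2)'
= a2'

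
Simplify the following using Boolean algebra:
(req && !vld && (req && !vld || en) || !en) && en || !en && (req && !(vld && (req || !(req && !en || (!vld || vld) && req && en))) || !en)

(req && !vld && (req && !vld || en) || !en) && en || !en && (req && !(vld && (req || !(req && !en || (!vld || vld) && req && en))) || !en)
= (req && !vld || !en) && en || !en && (req && !(vld && (req || !(req && !en || (!vld || vld) && req && en))) || !en)   [absorption]
= (req && !vld || !en) && en || !en && (req && !(vld && (req || !(req && !en || req && en))) || !en)   [complement / identity]
= (req && !vld || !en) && en || !en && (req && !(vld && (req || !req)) || !en)   [distribution]
= (req && !vld || !en) && en || !en && (req && !vld || !en)   [complement / identity]
= req && !vld || !en   [distribution]

req && !vld || !en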